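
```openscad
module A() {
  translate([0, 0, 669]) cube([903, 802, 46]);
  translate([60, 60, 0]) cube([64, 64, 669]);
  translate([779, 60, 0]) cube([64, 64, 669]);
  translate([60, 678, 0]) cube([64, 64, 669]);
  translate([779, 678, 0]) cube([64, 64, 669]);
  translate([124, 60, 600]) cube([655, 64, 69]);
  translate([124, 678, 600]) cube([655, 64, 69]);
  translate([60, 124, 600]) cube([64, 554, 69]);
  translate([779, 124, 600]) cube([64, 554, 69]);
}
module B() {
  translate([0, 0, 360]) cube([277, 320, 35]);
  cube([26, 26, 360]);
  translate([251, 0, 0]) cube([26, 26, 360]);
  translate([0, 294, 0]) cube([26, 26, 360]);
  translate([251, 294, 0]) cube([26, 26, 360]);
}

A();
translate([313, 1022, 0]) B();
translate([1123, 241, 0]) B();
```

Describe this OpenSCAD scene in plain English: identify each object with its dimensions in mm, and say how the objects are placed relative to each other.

A is a table: top 903 mm (x) × 802 mm (y), 46 mm thick, upper face at z = 715 mm, on four 64×64 mm square legs, each inset 60 mm from the nearest pair of top edges, running from z = 0 to the bottom of the top. Four apron rails, 64 mm thick and 69 mm tall, run between adjacent legs with their top edges flush with the underside of the top and their outer faces flush with the legs' outer faces.

B is a four-legged stool. The seat is 277×320 mm, 35 mm thick, top at z = 395 mm. It stands on four square legs, each 26×26 mm in cross-section, from z = 0 to the seat underside, each flush with a corner of the seat.

Two stools sit around the table at the +y, +x sides.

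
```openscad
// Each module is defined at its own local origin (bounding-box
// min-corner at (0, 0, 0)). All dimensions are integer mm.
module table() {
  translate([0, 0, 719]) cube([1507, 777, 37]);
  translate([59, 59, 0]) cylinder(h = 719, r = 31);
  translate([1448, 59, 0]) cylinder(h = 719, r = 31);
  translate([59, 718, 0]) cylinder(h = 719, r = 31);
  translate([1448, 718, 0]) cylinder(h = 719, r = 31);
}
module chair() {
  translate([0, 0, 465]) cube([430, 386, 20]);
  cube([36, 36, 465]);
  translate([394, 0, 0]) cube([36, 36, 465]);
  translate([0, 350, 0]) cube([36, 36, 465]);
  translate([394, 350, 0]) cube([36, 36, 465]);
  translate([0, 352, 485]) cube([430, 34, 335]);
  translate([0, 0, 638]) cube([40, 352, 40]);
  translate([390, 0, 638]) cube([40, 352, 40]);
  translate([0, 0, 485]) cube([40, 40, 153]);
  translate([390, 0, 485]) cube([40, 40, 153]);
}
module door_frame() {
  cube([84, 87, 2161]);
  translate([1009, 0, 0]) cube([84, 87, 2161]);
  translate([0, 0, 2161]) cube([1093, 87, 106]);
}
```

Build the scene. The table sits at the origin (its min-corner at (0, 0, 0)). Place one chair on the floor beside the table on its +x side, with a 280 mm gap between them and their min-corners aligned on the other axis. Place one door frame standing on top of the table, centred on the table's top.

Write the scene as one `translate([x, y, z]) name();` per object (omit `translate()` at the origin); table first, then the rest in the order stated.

table();
translate([1787, 0, 0]) chair();
translate([207, 345, 756]) door_frame();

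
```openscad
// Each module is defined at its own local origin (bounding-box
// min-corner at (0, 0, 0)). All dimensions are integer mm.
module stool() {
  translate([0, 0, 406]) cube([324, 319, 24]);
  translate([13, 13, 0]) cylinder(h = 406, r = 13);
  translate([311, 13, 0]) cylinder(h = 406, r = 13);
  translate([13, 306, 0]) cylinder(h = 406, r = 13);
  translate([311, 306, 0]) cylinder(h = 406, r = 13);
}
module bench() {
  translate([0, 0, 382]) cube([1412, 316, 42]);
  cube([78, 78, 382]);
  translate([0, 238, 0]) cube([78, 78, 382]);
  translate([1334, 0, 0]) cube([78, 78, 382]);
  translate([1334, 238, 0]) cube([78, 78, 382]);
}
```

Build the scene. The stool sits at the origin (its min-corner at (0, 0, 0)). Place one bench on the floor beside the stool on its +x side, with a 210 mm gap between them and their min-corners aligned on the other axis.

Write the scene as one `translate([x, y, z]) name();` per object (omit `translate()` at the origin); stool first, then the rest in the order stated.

stool();
translate([534, 0, 0]) bench();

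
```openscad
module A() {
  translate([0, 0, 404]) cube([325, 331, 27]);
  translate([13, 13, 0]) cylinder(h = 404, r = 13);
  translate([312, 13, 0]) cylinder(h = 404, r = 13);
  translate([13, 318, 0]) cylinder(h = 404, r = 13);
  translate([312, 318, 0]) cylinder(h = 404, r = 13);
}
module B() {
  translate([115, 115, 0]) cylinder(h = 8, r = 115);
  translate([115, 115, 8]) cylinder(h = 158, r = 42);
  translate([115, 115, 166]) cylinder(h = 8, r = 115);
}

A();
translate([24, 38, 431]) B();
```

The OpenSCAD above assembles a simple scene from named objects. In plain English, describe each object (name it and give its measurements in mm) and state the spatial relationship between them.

A is a four-legged stool. The seat is a 325×331×27 mm slab whose top surface is at z = 431 mm; four round legs, each 26 mm in diameter, run from the floor (z = 0) to the underside of the seat, each leg's axis is inset half a diameter from the nearest pair of seat edges (so the leg's bounding box is flush with the corner).

B is a spool: two coaxial disc flanges of radius 115 mm and thickness 8 mm, joined by a core cylinder of radius 42 mm and height 158 mm. The lower flange rests on z = 0 and the three cylinders share a vertical axis.

The spool is on top of the stool.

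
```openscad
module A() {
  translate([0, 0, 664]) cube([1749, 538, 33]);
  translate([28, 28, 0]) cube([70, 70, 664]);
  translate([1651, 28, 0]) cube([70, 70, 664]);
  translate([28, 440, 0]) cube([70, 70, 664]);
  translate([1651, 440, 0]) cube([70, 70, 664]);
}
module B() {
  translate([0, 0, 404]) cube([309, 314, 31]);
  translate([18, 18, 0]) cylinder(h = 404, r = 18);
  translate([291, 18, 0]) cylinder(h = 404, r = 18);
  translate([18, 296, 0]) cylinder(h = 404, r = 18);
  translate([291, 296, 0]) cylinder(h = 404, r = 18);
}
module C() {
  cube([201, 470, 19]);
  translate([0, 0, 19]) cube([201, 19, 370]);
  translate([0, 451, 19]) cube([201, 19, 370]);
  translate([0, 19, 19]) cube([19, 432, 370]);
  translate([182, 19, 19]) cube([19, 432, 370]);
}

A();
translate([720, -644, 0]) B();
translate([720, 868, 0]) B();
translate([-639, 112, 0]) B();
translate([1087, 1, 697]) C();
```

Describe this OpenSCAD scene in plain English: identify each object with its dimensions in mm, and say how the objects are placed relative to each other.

A is a table with a 1749×538 mm rectangular top, 33 mm thick, top surface at z = 697 mm, supported by four 70×70 mm square legs, each inset 28 mm from the nearest pair of top edges, running from the floor.

B is a four-legged stool. The seat is 309×314 mm, 31 mm thick, top at z = 435 mm. It stands on four round legs, each 36 mm in diameter, from z = 0 to the seat underside, each leg's axis is inset half a diameter from the nearest pair of seat edges (so the leg's bounding box is flush with the corner).

C is an open-topped rectangular box: outside dimensions 201×470×389 mm, with a uniform wall and base thickness of 19 mm. The base is a full 201×470 slab on the floor; four walls sit on top of the base. The front and back walls (the −y and +y sides) span the full width; the two side walls fit between them.

Three stools sit around the table at the −y, +y, −x sides. The open box is on top of the table.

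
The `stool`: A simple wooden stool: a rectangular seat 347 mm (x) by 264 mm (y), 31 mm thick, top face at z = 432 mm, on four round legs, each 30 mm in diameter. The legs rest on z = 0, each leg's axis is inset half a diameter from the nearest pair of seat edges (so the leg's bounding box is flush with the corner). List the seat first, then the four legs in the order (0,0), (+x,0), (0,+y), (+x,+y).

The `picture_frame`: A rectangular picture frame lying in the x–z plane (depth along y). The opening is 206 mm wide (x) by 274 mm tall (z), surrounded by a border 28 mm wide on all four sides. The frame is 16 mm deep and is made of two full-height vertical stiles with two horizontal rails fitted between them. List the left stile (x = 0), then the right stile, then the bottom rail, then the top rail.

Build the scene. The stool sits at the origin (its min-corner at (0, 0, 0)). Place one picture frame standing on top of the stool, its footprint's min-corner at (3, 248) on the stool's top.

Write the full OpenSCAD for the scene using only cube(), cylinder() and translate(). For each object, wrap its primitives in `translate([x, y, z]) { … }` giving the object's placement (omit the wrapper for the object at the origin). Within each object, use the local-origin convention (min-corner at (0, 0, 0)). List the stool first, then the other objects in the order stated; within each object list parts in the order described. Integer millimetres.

translate([0, 0, 401]) cube([347, 264, 31]);
translate([15, 15, 0]) cylinder(h = 401, r = 15);
translate([332, 15, 0]) cylinder(h = 401, r = 15);
translate([15, 249, 0]) cylinder(h = 401, r = 15);
translate([332, 249, 0]) cylinder(h = 401, r = 15);
translate([3, 248, 432]) {
  cube([28, 16, 330]);
  translate([234, 0, 0]) cube([28, 16, 330]);
  translate([28, 0, 0]) cube([206, 16, 28]);
  translate([28, 0, 302]) cube([206, 16, 28]);
}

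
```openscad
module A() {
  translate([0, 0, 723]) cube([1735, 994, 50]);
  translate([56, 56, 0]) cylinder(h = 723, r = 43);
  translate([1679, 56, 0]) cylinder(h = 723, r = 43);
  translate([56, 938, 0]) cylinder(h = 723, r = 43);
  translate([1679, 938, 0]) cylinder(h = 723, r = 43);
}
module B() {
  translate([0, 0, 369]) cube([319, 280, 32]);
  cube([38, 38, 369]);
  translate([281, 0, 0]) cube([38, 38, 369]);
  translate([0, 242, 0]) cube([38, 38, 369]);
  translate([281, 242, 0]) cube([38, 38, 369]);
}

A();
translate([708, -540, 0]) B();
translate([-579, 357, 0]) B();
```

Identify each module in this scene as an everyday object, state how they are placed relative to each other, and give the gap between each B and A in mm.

A is a table. B is a stool. Two stools sit around the table at the −y, −x sides. The gap between each stool and the table is 260 mm.

Each stool's nearest face is 260 mm from the table's bounding box.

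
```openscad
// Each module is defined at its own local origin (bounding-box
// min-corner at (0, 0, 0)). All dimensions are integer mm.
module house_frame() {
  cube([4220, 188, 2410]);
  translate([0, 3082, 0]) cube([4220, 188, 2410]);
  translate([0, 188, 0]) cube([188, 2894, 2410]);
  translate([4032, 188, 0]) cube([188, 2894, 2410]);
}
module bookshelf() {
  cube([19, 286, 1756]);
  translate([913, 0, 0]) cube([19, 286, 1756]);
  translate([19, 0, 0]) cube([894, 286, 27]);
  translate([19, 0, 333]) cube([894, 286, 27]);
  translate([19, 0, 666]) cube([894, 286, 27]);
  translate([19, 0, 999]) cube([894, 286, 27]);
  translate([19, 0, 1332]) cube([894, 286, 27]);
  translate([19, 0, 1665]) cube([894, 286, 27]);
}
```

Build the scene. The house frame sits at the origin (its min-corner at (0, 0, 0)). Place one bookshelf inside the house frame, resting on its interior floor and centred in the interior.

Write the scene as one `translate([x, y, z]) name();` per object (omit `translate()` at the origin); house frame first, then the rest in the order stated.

house_frame();
translate([1644, 1492, 0]) bookshelf();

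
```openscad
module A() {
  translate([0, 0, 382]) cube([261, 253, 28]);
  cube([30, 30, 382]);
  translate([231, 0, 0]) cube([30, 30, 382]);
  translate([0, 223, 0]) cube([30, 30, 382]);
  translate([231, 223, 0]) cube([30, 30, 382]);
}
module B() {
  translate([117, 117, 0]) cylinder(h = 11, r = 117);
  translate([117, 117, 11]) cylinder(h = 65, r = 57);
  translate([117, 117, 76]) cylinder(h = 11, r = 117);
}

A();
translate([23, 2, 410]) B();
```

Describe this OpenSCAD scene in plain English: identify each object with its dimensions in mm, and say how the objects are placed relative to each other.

A is a four-legged stool. The seat is a 261×253×28 mm slab whose top surface is at z = 410 mm; four square legs, each 30×30 mm in cross-section, run from the floor (z = 0) to the underside of the seat, each flush with a corner of the seat.

B is a spool: two coaxial disc flanges of radius 117 mm and thickness 11 mm, joined by a core cylinder of radius 57 mm and height 65 mm. The lower flange rests on z = 0 and the three cylinders share a vertical axis.

The spool is on top of the stool.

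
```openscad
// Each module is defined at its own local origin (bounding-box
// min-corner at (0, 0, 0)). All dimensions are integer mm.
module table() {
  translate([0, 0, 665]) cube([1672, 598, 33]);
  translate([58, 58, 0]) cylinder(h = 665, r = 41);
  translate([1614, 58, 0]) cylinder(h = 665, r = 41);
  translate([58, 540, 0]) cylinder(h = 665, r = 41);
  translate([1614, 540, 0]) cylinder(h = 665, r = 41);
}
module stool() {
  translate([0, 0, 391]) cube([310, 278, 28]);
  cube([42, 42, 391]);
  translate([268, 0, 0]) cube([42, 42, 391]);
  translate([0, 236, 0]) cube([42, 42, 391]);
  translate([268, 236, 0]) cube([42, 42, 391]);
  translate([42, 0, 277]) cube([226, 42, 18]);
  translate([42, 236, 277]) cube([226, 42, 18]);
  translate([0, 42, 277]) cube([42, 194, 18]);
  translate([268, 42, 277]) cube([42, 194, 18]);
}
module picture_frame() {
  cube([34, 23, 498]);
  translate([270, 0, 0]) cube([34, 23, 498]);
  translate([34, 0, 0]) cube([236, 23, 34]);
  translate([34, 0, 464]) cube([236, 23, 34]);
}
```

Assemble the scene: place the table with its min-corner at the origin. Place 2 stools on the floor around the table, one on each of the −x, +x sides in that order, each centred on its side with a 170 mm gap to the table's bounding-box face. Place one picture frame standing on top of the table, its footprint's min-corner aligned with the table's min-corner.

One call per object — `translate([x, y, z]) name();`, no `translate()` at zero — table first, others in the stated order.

table();
translate([-480, 160, 0]) stool();
translate([1842, 160, 0]) stool();
translate([0, 0, 698]) picture_frame();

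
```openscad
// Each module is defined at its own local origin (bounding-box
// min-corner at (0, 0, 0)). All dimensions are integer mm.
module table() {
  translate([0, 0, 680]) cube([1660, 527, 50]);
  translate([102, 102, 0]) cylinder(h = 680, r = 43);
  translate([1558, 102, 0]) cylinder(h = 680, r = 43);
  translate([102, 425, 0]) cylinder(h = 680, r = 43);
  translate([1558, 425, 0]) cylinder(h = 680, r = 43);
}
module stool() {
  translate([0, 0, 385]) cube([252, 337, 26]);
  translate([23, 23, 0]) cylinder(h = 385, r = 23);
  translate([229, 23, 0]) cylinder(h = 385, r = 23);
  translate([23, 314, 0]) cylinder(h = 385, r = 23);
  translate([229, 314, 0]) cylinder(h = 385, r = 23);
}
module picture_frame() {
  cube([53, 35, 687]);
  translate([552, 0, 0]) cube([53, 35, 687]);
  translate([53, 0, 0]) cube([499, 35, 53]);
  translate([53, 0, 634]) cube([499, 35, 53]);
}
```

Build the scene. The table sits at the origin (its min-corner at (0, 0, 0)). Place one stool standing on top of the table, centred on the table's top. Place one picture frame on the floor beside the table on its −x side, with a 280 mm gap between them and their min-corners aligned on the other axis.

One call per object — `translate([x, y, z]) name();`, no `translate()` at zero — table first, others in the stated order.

table();
translate([704, 95, 730]) stool();
translate([-885, 0, 0]) picture_frame();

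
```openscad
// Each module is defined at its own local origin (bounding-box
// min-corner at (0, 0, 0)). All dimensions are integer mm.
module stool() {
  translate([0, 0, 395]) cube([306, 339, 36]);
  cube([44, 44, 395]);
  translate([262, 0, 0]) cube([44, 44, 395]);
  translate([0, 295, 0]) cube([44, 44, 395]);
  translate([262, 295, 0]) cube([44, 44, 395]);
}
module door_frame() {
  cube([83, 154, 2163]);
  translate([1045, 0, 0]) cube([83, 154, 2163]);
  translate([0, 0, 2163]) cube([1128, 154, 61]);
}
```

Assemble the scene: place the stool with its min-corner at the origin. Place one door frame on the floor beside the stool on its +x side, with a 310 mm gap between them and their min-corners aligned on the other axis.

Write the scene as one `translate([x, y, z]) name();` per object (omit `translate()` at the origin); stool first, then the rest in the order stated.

stool();
translate([616, 0, 0]) door_frame();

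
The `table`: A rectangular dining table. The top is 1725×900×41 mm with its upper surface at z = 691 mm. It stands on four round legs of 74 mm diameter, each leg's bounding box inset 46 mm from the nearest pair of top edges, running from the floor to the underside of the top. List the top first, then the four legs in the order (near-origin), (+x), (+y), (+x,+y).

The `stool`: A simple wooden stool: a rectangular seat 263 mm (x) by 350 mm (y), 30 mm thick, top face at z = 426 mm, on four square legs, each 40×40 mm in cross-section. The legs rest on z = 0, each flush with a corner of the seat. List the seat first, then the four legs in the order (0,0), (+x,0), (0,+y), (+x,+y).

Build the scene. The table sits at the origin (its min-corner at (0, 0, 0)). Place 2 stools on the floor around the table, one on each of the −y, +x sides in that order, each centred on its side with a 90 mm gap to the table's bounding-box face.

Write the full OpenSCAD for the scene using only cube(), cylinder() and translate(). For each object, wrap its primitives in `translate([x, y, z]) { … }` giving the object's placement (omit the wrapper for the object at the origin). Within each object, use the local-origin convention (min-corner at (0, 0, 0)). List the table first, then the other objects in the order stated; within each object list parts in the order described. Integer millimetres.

translate([0, 0, 650]) cube([1725, 900, 41]);
translate([83, 83, 0]) cylinder(h = 650, r = 37);
translate([1642, 83, 0]) cylinder(h = 650, r = 37);
translate([83, 817, 0]) cylinder(h = 650, r = 37);
translate([1642, 817, 0]) cylinder(h = 650, r = 37);
translate([731, -440, 0]) {
  translate([0, 0, 396]) cube([263, 350, 30]);
  cube([40, 40, 396]);
  translate([223, 0, 0]) cube([40, 40, 396]);
  translate([0, 310, 0]) cube([40, 40, 396]);
  translate([223, 310, 0]) cube([40, 40, 396]);
}
translate([1815, 275, 0]) {
  translate([0, 0, 396]) cube([263, 350, 30]);
  cube([40, 40, 396]);
  translate([223, 0, 0]) cube([40, 40, 396]);
  translate([0, 310, 0]) cube([40, 40, 396]);
  translate([223, 310, 0]) cube([40, 40, 396]);
}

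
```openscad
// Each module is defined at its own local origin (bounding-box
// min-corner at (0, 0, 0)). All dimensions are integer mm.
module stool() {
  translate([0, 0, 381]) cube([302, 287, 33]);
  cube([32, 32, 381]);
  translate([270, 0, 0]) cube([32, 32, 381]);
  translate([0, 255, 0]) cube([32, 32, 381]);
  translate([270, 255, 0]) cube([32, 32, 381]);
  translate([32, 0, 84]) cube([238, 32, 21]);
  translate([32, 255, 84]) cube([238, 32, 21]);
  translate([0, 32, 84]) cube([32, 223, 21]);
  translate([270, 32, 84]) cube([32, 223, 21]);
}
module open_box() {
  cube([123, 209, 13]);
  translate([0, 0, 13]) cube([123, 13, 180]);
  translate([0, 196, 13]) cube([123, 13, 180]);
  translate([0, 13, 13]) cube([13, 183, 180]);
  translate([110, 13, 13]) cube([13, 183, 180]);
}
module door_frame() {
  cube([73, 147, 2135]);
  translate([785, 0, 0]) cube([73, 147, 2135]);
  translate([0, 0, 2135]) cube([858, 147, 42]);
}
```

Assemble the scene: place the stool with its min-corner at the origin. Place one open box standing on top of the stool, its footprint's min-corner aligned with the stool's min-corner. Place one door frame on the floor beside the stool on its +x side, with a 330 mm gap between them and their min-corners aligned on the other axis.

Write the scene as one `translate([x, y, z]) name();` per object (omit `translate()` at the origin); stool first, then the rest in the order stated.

stool();
translate([0, 0, 414]) open_box();
translate([632, 0, 0]) door_frame();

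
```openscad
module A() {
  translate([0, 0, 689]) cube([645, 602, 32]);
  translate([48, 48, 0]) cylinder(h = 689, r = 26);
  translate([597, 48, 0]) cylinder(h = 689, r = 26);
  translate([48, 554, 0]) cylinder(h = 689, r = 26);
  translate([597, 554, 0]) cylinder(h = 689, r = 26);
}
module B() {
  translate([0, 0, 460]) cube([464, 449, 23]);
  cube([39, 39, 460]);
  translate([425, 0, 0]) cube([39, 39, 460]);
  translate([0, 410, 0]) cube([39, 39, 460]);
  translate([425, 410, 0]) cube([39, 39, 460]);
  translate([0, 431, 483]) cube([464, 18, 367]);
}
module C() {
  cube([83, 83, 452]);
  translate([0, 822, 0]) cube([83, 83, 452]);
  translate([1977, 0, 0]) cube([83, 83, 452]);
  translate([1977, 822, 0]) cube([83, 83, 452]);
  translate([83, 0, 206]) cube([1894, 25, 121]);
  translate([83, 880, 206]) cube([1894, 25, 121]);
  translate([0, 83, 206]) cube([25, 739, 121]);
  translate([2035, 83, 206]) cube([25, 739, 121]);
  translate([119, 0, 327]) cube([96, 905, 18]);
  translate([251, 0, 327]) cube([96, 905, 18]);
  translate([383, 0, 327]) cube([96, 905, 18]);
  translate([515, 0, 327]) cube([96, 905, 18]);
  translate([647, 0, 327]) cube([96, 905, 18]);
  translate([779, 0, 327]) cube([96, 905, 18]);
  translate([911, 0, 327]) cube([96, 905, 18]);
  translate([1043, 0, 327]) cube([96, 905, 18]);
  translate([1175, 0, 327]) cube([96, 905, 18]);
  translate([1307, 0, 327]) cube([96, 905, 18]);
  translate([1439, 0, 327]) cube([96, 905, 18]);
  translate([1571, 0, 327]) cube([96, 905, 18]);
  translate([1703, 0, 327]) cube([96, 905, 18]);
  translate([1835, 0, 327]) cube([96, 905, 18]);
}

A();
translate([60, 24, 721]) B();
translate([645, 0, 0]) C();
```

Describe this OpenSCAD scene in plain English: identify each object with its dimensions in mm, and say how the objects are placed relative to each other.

A is a rectangular dining table. The top is 645×602×32 mm with its upper surface at z = 721 mm. It stands on four round legs of 52 mm diameter, each leg's bounding box inset 22 mm from the nearest pair of top edges, running from the floor to the underside of the top.

B is a chair: 464×449 mm seat, 23 mm thick, top at z = 483 mm, on four 39 mm square corner legs flush with the seat edges. A 18 mm thick backrest slab spans the full seat width, extending 367 mm above the seat top, its back face flush with the seat's +y edge.

C is a bed frame 2060 mm long (x) by 905 mm wide (y). Four 83×83 mm corner posts, 452 mm tall, at the corners of the footprint. Four rails of 25 mm thickness and 121 mm height run between adjacent posts with their undersides at z = 206 mm, their outer faces flush with the outside of the frame (the two x-running rails run between the posts' inner faces; the two y-running rails run between the posts' inner faces). 14 slats, each 96 mm wide (x) and 18 mm thick, lie across the top of the two x-running rails, running the full 905 mm width of the frame in y; the slats are evenly spaced along x between the inner faces of the end posts with equal gaps (rounded down to the nearest mm) at the −x end and between each pair — any rounding remainder accumulates at the +x end.

The chair is on top of the table. The bed frame is against the table's +x side, with their −y faces flush.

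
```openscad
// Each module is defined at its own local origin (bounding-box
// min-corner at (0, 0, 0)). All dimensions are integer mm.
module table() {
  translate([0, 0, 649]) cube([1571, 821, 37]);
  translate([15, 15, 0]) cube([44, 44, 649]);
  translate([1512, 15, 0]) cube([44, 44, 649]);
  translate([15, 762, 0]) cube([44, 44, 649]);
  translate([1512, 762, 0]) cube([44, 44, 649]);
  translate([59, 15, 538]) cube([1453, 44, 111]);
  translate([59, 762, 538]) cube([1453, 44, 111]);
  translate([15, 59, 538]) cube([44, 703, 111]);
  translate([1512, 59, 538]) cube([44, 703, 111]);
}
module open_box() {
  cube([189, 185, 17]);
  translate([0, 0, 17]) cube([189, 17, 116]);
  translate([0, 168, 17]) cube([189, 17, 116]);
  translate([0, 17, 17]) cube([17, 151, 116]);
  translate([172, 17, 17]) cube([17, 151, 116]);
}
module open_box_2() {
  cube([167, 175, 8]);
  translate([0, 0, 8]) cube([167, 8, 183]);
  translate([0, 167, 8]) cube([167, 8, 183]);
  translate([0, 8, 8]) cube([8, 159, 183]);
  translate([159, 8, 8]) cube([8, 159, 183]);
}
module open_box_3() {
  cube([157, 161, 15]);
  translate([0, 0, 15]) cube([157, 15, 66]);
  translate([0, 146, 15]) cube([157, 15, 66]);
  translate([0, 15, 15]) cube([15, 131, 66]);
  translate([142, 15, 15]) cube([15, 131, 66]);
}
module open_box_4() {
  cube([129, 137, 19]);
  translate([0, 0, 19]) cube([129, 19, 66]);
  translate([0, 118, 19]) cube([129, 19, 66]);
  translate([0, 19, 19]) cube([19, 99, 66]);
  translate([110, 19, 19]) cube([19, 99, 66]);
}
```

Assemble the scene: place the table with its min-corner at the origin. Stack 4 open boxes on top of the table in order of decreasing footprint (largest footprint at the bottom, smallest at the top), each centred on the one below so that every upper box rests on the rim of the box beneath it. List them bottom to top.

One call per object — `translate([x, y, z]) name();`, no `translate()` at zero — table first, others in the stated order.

table();
translate([691, 318, 686]) open_box();
translate([702, 323, 819]) open_box_2();
translate([707, 330, 1010]) open_box_3();
translate([721, 342, 1091]) open_box_4();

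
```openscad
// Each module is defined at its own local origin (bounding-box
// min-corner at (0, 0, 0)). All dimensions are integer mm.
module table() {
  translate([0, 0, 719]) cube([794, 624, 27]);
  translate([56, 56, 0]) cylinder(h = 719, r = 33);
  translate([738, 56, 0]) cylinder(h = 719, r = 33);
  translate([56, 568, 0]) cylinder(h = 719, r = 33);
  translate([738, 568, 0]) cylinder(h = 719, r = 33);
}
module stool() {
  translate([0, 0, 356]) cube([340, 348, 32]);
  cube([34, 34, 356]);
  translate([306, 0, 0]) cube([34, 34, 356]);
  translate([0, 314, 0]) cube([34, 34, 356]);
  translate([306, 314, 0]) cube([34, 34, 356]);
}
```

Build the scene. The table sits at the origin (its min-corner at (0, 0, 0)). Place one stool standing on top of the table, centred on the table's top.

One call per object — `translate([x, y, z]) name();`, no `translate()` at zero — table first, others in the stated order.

table();
translate([227, 138, 746]) stool();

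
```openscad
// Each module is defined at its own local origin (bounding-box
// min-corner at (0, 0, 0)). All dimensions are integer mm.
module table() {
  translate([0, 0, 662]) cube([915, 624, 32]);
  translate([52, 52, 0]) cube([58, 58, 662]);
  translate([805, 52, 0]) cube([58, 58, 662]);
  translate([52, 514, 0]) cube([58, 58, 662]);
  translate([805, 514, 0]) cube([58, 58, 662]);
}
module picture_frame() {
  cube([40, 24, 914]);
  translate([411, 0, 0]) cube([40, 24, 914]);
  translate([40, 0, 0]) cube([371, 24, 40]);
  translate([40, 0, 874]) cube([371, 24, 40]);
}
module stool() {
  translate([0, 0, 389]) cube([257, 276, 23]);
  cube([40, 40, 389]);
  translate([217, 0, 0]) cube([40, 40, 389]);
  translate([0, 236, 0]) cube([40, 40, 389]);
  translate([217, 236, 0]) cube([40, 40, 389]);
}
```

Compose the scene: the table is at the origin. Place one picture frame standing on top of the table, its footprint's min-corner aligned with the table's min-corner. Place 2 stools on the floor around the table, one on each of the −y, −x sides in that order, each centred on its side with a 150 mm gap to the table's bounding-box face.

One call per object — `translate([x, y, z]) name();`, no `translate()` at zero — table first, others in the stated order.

table();
translate([0, 0, 694]) picture_frame();
translate([329, -426, 0]) stool();
translate([-407, 174, 0]) stool();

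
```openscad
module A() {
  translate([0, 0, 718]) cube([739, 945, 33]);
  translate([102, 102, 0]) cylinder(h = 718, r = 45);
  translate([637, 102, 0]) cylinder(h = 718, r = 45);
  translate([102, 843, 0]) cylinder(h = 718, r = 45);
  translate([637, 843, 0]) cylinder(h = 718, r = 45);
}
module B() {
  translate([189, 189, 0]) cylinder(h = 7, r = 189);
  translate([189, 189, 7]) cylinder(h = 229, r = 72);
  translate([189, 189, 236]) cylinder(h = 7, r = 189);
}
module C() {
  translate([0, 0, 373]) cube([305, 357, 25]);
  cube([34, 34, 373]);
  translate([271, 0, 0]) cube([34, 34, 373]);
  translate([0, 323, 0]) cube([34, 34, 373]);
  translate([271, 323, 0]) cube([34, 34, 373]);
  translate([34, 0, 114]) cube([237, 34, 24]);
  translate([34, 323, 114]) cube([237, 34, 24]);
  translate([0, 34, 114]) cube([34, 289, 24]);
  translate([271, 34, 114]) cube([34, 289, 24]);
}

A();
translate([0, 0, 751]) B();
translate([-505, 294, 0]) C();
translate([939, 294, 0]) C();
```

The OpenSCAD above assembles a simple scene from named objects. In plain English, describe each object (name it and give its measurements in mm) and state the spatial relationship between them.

A is a table with a 739×945 mm rectangular top, 33 mm thick, top surface at z = 751 mm, supported by four round legs of 90 mm diameter, each leg's bounding box inset 57 mm from the nearest pair of top edges, running from the floor.

B is a spool: two coaxial disc flanges of radius 189 mm and thickness 7 mm, joined by a core cylinder of radius 72 mm and height 229 mm. The lower flange rests on z = 0 and the three cylinders share a vertical axis.

C is a four-legged stool. The seat is 305×357 mm, 25 mm thick, top at z = 398 mm. It stands on four square legs, each 34×34 mm in cross-section, from z = 0 to the seat underside, each flush with a corner of the seat. Four stretchers, 34 mm wide and 24 mm tall, connect adjacent legs with their undersides at z = 114 mm, each running between the inner faces of the legs it joins and aligned with the legs' outer faces on the other axis.

The spool is on top of the table. Two stools sit around the table at the −x, +x sides.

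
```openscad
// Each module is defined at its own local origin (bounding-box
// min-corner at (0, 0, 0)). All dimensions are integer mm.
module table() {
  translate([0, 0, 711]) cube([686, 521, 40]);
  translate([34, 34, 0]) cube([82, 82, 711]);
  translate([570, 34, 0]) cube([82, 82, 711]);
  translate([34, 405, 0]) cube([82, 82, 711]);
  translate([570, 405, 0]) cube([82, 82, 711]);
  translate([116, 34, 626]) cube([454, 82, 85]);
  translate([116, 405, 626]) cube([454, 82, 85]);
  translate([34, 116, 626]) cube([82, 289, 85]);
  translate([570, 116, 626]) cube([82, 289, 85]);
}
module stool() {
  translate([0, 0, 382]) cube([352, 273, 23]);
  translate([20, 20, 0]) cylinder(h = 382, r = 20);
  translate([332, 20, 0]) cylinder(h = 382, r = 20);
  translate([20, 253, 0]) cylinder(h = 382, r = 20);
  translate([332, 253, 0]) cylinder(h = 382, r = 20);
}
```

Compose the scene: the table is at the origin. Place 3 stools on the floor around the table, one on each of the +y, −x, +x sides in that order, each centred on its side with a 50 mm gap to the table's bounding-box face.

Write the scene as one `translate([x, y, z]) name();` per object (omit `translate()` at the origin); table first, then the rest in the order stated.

table();
translate([167, 571, 0]) stool();
translate([-402, 124, 0]) stool();
translate([736, 124, 0]) stool();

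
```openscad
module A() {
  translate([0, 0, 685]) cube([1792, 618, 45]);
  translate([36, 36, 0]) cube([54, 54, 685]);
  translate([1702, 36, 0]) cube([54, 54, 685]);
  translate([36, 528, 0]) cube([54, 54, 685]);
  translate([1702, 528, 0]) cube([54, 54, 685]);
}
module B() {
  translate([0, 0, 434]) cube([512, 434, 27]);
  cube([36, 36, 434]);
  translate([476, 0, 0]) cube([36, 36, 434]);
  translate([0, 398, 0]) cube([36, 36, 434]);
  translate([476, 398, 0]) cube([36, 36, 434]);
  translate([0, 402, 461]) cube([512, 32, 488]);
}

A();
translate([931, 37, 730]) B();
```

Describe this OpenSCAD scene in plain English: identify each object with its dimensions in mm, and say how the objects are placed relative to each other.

A is a table: top 1792 mm (x) × 618 mm (y), 45 mm thick, upper face at z = 730 mm, on four 54×54 mm square legs, each inset 36 mm from the nearest pair of top edges, running from z = 0 to the bottom of the top.

B is a chair. The seat is a 512×434×27 mm slab with its top at z = 461 mm, on four 36×36 mm corner legs (flush with the seat edges, standing on z = 0). A flat backrest 32 mm thick, 488 mm tall, spans the full seat width and rises from the seat top along its +y edge, rear face flush with the rear of the seat.

The chair is on top of the table.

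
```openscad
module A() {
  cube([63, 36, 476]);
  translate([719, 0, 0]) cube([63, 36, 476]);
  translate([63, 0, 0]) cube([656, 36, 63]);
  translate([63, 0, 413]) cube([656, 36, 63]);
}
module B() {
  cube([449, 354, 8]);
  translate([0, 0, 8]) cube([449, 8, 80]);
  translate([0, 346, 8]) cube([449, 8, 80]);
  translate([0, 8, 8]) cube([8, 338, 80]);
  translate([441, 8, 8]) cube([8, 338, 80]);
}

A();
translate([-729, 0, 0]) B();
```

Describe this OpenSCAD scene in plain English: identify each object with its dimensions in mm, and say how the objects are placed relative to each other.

A is a rectangular picture frame lying in the x–z plane (depth along y). The opening is 656 mm wide (x) by 350 mm tall (z), surrounded by a border 63 mm wide on all four sides. The frame is 36 mm deep and is made of two full-height vertical stiles with two horizontal rails fitted between them.

B is an open-topped rectangular box: outside dimensions 449×354×88 mm, with a uniform wall and base thickness of 8 mm. The base is a full 449×354 slab on the floor; four walls sit on top of the base. The front and back walls (the −y and +y sides) span the full width; the two side walls fit between them.

The open box is on the floor beside the picture frame on its −x side.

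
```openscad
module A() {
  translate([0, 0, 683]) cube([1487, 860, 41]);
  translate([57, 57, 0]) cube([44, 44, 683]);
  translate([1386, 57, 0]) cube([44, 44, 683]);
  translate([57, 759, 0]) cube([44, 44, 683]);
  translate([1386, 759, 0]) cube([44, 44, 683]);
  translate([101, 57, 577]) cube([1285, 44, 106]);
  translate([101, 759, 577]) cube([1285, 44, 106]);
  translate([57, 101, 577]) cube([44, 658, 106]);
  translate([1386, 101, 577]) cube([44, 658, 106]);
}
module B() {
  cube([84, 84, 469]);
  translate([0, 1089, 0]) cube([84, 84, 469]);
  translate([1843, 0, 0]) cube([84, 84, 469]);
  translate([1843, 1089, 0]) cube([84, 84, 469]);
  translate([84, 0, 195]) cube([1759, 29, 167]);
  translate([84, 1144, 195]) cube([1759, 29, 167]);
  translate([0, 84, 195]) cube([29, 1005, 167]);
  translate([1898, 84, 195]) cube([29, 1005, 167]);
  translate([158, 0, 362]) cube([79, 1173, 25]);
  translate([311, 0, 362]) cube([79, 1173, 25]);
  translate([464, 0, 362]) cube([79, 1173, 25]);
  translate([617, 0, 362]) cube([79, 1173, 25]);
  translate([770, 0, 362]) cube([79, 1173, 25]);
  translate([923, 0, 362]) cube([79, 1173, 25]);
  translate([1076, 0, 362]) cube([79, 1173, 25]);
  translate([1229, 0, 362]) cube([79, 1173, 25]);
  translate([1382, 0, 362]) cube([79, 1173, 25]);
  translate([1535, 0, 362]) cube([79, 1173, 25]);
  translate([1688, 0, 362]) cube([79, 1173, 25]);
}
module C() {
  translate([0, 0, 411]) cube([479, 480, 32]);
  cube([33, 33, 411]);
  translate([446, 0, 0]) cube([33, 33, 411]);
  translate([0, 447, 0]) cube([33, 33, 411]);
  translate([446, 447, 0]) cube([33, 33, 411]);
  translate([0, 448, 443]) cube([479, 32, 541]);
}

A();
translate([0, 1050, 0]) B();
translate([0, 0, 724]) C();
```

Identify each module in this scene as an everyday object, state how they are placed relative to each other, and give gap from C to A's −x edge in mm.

The chair's min-x is at 0; the table's min-x is 0; gap = 0 mm.

A is a table. B is a bed frame. C is a chair. The bed frame is on the floor beside the table on its +y side. The chair is on top of the table. The gap from the chair to the table's −x edge is 0 mm.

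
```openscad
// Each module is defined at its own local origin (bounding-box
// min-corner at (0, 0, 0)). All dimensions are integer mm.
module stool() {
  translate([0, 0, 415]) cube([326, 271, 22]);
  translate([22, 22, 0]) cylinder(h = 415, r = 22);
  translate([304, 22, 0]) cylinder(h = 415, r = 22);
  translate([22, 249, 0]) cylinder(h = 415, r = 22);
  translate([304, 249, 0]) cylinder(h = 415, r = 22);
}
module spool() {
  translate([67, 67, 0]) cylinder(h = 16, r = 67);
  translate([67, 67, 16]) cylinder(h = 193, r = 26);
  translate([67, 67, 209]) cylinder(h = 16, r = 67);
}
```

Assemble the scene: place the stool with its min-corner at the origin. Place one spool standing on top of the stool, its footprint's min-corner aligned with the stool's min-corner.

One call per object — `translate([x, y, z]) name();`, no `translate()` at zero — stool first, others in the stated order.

stool();
translate([0, 0, 437]) spool();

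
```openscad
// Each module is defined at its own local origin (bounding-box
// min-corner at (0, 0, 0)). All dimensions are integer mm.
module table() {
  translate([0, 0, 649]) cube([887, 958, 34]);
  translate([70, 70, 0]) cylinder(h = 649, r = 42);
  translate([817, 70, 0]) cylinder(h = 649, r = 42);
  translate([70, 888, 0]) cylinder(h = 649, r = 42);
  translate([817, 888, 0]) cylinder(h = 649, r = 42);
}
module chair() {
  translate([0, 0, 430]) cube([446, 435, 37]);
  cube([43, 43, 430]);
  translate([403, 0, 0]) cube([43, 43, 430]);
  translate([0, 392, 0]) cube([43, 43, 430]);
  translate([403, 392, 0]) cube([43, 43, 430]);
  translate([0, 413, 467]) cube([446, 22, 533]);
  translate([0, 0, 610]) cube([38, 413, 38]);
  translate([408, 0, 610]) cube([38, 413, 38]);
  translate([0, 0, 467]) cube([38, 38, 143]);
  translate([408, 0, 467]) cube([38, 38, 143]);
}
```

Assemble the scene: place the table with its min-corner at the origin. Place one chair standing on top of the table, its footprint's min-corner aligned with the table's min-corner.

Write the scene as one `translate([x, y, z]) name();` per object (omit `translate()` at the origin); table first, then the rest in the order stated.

table();
translate([0, 0, 683]) chair();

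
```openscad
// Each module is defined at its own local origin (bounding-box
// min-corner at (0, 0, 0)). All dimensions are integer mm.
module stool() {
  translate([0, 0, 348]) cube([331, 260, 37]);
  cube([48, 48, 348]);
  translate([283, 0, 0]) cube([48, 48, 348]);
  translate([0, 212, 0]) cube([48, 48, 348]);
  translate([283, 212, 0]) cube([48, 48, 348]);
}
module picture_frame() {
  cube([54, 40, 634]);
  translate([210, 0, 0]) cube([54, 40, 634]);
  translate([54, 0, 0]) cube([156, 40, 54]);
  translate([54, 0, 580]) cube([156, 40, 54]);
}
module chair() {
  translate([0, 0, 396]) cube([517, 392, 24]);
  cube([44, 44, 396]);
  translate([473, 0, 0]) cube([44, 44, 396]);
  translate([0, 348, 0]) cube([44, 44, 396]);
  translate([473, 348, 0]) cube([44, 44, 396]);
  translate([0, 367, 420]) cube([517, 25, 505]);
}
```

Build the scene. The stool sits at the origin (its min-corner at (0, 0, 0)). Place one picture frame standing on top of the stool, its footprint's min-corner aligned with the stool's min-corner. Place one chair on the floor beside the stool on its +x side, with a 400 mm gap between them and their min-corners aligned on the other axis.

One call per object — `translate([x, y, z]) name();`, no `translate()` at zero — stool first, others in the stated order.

stool();
translate([0, 0, 385]) picture_frame();
translate([731, 0, 0]) chair();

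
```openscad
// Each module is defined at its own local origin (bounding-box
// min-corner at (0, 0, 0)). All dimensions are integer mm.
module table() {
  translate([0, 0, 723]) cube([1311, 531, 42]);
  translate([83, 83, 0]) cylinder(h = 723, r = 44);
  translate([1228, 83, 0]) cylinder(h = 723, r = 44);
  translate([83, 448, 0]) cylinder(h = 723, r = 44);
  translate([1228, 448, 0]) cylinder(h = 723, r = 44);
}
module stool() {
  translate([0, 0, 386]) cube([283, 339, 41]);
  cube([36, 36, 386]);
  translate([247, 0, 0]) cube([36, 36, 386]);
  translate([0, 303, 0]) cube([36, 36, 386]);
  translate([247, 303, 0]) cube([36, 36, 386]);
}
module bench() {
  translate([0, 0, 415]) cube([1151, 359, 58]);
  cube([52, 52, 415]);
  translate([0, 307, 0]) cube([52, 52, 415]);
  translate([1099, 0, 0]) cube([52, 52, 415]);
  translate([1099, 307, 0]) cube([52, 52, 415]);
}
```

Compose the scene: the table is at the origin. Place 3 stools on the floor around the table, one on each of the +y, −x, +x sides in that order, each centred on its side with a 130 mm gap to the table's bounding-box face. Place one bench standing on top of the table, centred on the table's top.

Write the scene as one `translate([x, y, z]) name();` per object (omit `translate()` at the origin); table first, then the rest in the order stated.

table();
translate([514, 661, 0]) stool();
translate([-413, 96, 0]) stool();
translate([1441, 96, 0]) stool();
translate([80, 86, 765]) bench();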